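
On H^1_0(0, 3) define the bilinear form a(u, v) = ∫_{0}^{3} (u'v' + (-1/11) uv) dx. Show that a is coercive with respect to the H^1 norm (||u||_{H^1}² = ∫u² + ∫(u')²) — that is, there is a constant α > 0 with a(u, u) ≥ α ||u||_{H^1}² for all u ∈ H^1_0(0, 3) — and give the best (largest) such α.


α = (-9/11 + π^2)/(9 + π^2)

Coercivity of a(·,·) on H^1_0(0, 3) means a(u, u) ≥ α ||u||_{H^1}² for every u ∈ H^1_0.
The interval has length L = 3, and Poincaré/coercivity depend only on L. Here a(u, u) = ∫(u')² + (-1/11)·∫u².
Here c = -1/11 < 0 with |c| < (π/L)² = π^2/9, so coercivity still holds. The condition a(u,u) ≥ α||u||_{H^1}² reads (1−α)∫(u')² ≥ (α−c)∫u². Any admissible α is ≤ 1 (rapidly oscillating u have ∫u²/∫(u')² → 0), and α = 1 would force 0 ≥ (1−c)∫u², impossible since c < 1; so 1−α > 0. By the sharp Poincaré inequality on H^1_0 of an interval of length L, ∫(u')² ≥ (π/L)²∫u² with equality for the first sine mode sin(π(x−x₀)/L) (x₀ the left endpoint), so the inequality holds for all u iff (1−α)(π/L)² ≥ α − c, i.e. α ≤ ((π/L)² + c)/((π/L)² + 1) = (1 + c(L/π)²)/(1 + (L/π)²). (Direct route, valid since c ≤ 0: Poincaré gives c∫u² ≥ c(L/π)²∫(u')², so a(u,u) ≥ (1 + c(L/π)²)∫(u')², while ||u||_{H^1}² ≤ (1 + (L/π)²)∫(u')²; dividing yields the same α.) With (π/L)² = π^2/9 and c = -1/11, the largest admissible constant is α = ((π/L)² + c)/((π/L)² + 1).
Simplifying, α = (-9/11 + π^2)/(9 + π^2).


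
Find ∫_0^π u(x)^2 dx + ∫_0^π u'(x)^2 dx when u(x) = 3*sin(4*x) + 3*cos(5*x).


||u||_{H^1(0,π)}^2 = -416 + 387*π/2

u'(x) = -15*sin(5*x) + 12*cos(4*x).
Expand u² and (u')² and integrate term by term on (0, π), using: for integers n ≥ 1, ∫_0^π sin²(nx) dx = ∫_0^π cos²(nx) dx = π/2; for n ≠ n', ∫_0^π sin(nx)sin(n'x) dx = ∫_0^π cos(nx)cos(n'x) dx = 0; and by product-to-sum, ∫_0^π sin(nx)cos(n'x) dx = ½∫_0^π [sin((n+n')x) + sin((n−n')x)] dx, which is 0 when n+n' is even and 2n/(n²−n'²) when n+n' is odd (it need not vanish on (0, π)).
  u² squared terms: (3)²·∫cos(5x)² dx = 9·π/2 = 9*π/2;  (3)²·∫sin(4x)² dx = 9·π/2 = 9*π/2.
  u² cross terms: 2·(3)·(3)·∫cos(5x)·sin(4x) dx = 18·(-8/9) = -16.
  So ∫_0^π u² dx = 9*π/2 + 9*π/2 − 16 = -16 + 9*π.
  (u')² squared terms: (-15)²·∫sin(5x)² dx = 225·π/2 = 225*π/2;  (12)²·∫cos(4x)² dx = 144·π/2 = 72*π.
  (u')² cross terms: 2·(-15)·(12)·∫sin(5x)·cos(4x) dx = -360·(10/9) = -400.
  So ∫_0^π (u')² dx = 225*π/2 + 72*π − 400 = -400 + 369*π/2.
||u||_{H^1}^2 = (-16 + 9*π) + (-400 + 369*π/2) = -416 + 387*π/2.


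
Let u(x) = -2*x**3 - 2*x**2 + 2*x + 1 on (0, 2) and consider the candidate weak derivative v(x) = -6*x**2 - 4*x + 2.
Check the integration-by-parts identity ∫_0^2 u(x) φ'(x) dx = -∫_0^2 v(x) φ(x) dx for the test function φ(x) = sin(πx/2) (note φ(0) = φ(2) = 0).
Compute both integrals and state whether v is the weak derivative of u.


LHS = -192/π^3 + 56/π, RHS = -192/π^3 + 56/π. Yes, v = u' weakly.

u(x) = -2*x**3 - 2*x**2 + 2*x + 1, classical derivative u'(x) = -6*x**2 - 4*x + 2.
φ(x) = sin(πx/2), so φ'(x) = π*cos(π*x/2)/2.
Note φ(0) = φ(2) = 0, so the boundary term u·φ vanishes.
LHS = ∫_0^2 u(x) φ'(x) dx = ∫_0^2 (-π*x^3*cos(π*x/2) - π*x^2*cos(π*x/2) + π*x*cos(π*x/2) + π*cos(π*x/2)/2) dx. Term by term:
  ∫_0^2 π*cos(π*x/2)/2 dx = 0;  ∫_0^2 π*x*cos(π*x/2) dx = -8/π;  ∫_0^2 -π*x^2*cos(π*x/2) dx = 16/π;
  ∫_0^2 -π*x^3*cos(π*x/2) dx = -192/π^3 + 48/π.
Sum: 0 − 8/π + 16/π + -192/π^3 + 48/π = -192/π^3 + 56/π.
So LHS = -192/π^3 + 56/π.
∫_0^2 v(x) φ(x) dx = ∫_0^2 (-6*x^2*sin(π*x/2) - 4*x*sin(π*x/2) + 2*sin(π*x/2)) dx. Term by term:
  ∫_0^2 2*sin(π*x/2) dx = 8/π;  ∫_0^2 -6*x^2*sin(π*x/2) dx = -48/π + 192/π^3;  ∫_0^2 -4*x*sin(π*x/2) dx = -16/π.
Sum: 8/π + -48/π + 192/π^3 − 16/π = -56/π + 192/π^3.
So RHS = -∫_0^2 v(x) φ(x) dx = -192/π^3 + 56/π.
LHS = RHS, so the identity holds for this test φ.
Moreover u is smooth here and v(x) = u'(x) = -6*x**2 - 4*x + 2 pointwise, so the identity holds for every test function. Hence v is the weak derivative of u.


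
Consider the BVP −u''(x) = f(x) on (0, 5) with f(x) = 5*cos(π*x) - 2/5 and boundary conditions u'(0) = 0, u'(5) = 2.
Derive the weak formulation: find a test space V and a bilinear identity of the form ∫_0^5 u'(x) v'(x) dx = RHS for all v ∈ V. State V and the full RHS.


V = H^1(0, 5) (v unrestricted at boundary; u is determined up to an additive constant); weak form: ∫_0^5 u'v' dx = ∫_0^5 (5*cos(π*x) - 2/5) v dx + 2·v(5) for all v ∈ V.

Multiply both sides by a test function v and integrate from 0 to 5:
  ∫_0^5 −u''(x) v(x) dx = ∫_0^5 f(x) v(x) dx.
Integrate the LHS by parts once:
  ∫_0^5 −u'' v dx = −[u'(x) v(x)]_0^5 + ∫_0^5 u'(x) v'(x) dx.
Thus ∫_0^5 u'(x) v'(x) dx = ∫_0^5 f(x) v(x) dx + [u'(x) v(x)]_0^5.
Choose V so that boundary terms are either known or forced to vanish.
u has inhomogeneous Neumann u'(0) = 0, u'(5) = 2. [u' v]_0^5 = (2)·v(5) − (0)·v(0) = 2·v(5). Take V = H^1(0, 5); boundary term becomes part of RHS.
Weak formulation: find u (satisfying any essential BC) such that ∫_0^5 u'(x) v'(x) dx = ∫_0^5 f v dx + 2·v(5) for all v ∈ V (Neumann data are natural BCs: they enter the RHS as boundary terms).
Substituting f(x) = 5*cos(π*x) - 2/5, the right-hand side is ∫_0^5 (5*cos(π*x) - 2/5) v dx + 2·v(5).
Compatibility check (pure Neumann): taking v ≡ 1 ∈ V gives 0 = ∫_0^5 f dx + (2) − (0), i.e. ∫_0^5 f dx must equal u'(0) − u'(5) = -2. Indeed ∫_0^5 (5*cos(π*x) - 2/5) dx = -2, so the data are compatible. The solution is then unique only up to an additive constant (fix it e.g. by requiring ∫_0^5 u dx = 0).


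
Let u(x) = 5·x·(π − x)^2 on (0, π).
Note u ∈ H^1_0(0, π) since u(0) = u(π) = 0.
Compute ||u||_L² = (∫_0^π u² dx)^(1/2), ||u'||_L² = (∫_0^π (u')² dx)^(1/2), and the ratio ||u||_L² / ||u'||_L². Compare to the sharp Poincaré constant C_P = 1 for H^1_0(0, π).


||u||_L² / ||u'||_L² = sqrt(14)*π/14 < C_P = 1.

u(x) = 5·x·(π − x)^2, so u'(x) = 5*(x - π)*(3*x - π).
u(x) = 5·x·(π − x)^2 vanishes at x = 0 and x = π, so u ∈ H^1_0(0, π). Differentiate via the product rule and integrate the resulting polynomials term by term.
  ∫_0^π u² dx = ∫_0^π (25*x^6 - 100*π*x^5 + 150*π^2*x^4 - 100*π^3*x^3 + 25*π^4*x^2) dx. Term by term:
    ∫_0^π 25*x^6 dx = 25*π^7/7;  ∫_0^π -100*π*x^5 dx = -50*π^7/3;  ∫_0^π 150*π^2*x^4 dx = 30*π^7;
    ∫_0^π -100*π^3*x^3 dx = -25*π^7;  ∫_0^π 25*π^4*x^2 dx = 25*π^7/3.
  Sum: 25*π^7/7 − 50*π^7/3 + 30*π^7 − 25*π^7 + 25*π^7/3 = 5*π^7/21.
  ∫_0^π (u')² dx = ∫_0^π (225*x^4 - 600*π*x^3 + 550*π^2*x^2 - 200*π^3*x + 25*π^4) dx. Term by term:
    ∫_0^π 225*x^4 dx = 45*π^5;  ∫_0^π -600*π*x^3 dx = -150*π^5;  ∫_0^π 550*π^2*x^2 dx = 550*π^5/3;
    ∫_0^π -200*π^3*x dx = -100*π^5;  ∫_0^π 25*π^4 dx = 25*π^5.
  Sum: 45*π^5 − 150*π^5 + 550*π^5/3 − 100*π^5 + 25*π^5 = 10*π^5/3.
∫_0^π u² dx = 5*π^7/21, so ||u||_L² = sqrt(105)*π^(7/2)/21.
∫_0^π (u')² dx = 10*π^5/3, so ||u'||_L² = sqrt(30)*π^(5/2)/3.
Ratio ||u||_L² / ||u'||_L² = sqrt(14)*π/14.
Sharp Poincaré constant on H^1_0(0, π) is C_P = L/π = 1, achieved by sin(x).
A polynomial bump cannot attain the sharp Poincaré constant (only the first sine eigenfunction does), so the ratio is strictly less than C_P, consistent with ||u||_L² ≤ C_P ||u'||_L².


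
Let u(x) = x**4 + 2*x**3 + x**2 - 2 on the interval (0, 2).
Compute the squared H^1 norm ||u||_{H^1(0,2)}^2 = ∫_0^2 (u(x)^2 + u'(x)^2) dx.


||u||_{H^1}^2 = 481144/315

The H^1 norm (squared) on an interval (0, L) is
  ||u||_{H^1}^2 = ∫_0^L u(x)^2 dx + ∫_0^L u'(x)^2 dx.
Compute u'(x) = 4*x**3 + 6*x**2 + 2*x.
Then u(x)^2 = x**8 + 4*x**7 + 6*x**6 + 4*x**5 - 3*x**4 - 8*x**3 - 4*x**2 + 4 and u'(x)^2 = 16*x**6 + 48*x**5 + 52*x**4 + 24*x**3 + 4*x**2.
Integrate each monomial from 0 to 2 using ∫_0^2 c·x^n dx = c·2^(n+1)/(n+1):
  ∫_0^2 u(x)^2 dx = ∫_0^2 (x^8 + 4*x^7 + 6*x^6 + 4*x^5 - 3*x^4 - 8*x^3 - 4*x^2 + 4) dx. Term by term:
    ∫_0^2 x^8 dx = 512/9;  ∫_0^2 4*x^7 dx = 128;  ∫_0^2 6*x^6 dx = 768/7;
    ∫_0^2 4*x^5 dx = 128/3;  ∫_0^2 -3*x^4 dx = -96/5;  ∫_0^2 -8*x^3 dx = -32;
    ∫_0^2 -4*x^2 dx = -32/3;  ∫_0^2 4 dx = 8.
  Sum: 512/9 + 128 + 768/7 + 128/3 − 96/5 − 32 − 32/3 + 8 = 89272/315.
  ∫_0^2 u'(x)^2 dx = ∫_0^2 (16*x^6 + 48*x^5 + 52*x^4 + 24*x^3 + 4*x^2) dx. Term by term:
    ∫_0^2 16*x^6 dx = 2048/7;  ∫_0^2 48*x^5 dx = 512;  ∫_0^2 52*x^4 dx = 1664/5;
    ∫_0^2 24*x^3 dx = 96;  ∫_0^2 4*x^2 dx = 32/3.
  Sum: 2048/7 + 512 + 1664/5 + 96 + 32/3 = 130624/105.
Adding: ||u||_{H^1}^2 = 89272/315 + 130624/105 = 481144/315.


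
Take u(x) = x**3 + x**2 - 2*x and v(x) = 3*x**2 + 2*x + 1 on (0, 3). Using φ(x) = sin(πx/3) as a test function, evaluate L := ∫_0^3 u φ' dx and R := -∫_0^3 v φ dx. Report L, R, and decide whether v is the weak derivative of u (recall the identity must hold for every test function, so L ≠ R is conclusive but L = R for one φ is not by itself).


LHS = -87/π + 324/π^3, RHS = -105/π + 324/π^3. No, v is not the weak derivative of u.

u(x) = x**3 + x**2 - 2*x, classical derivative u'(x) = 3*x**2 + 2*x - 2.
φ(x) = sin(πx/3), so φ'(x) = π*cos(π*x/3)/3.
Note φ(0) = φ(3) = 0, so the boundary term u·φ vanishes.
LHS = ∫_0^3 u(x) φ'(x) dx = ∫_0^3 (π*x^3*cos(π*x/3)/3 + π*x^2*cos(π*x/3)/3 - 2*π*x*cos(π*x/3)/3) dx. Term by term:
  ∫_0^3 -2*π*x*cos(π*x/3)/3 dx = 12/π;  ∫_0^3 π*x^2*cos(π*x/3)/3 dx = -18/π;  ∫_0^3 π*x^3*cos(π*x/3)/3 dx = -81/π + 324/π^3.
Sum: 12/π − 18/π + -81/π + 324/π^3 = -87/π + 324/π^3.
So LHS = -87/π + 324/π^3.
∫_0^3 v(x) φ(x) dx = ∫_0^3 (3*x^2*sin(π*x/3) + 2*x*sin(π*x/3) + sin(π*x/3)) dx. Term by term:
  ∫_0^3 2*x*sin(π*x/3) dx = 18/π;  ∫_0^3 3*x^2*sin(π*x/3) dx = -324/π^3 + 81/π;  ∫_0^3 sin(π*x/3) dx = 6/π.
Sum: 18/π + -324/π^3 + 81/π + 6/π = -324/π^3 + 105/π.
So RHS = -∫_0^3 v(x) φ(x) dx = -105/π + 324/π^3.
LHS − RHS = 18/π ≠ 0, so the identity fails.
(For a valid weak derivative the identity must hold for EVERY test function, in particular this one. The failure shows v is NOT the weak derivative of u.)
Correct weak derivative would be u'(x) = 3*x**2 + 2*x - 2.


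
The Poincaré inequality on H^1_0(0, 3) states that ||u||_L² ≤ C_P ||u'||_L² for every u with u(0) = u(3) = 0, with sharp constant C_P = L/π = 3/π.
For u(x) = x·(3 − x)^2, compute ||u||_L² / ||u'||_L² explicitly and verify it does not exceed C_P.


||u||_L² / ||u'||_L² = 3*sqrt(14)/14 < C_P = 3/π.

u(x) = x·(3 − x)^2, so u'(x) = 3*(x - 3)*(x - 1).
u(x) = x·(3 − x)^2 vanishes at x = 0 and x = 3, so u ∈ H^1_0(0, 3). Differentiate via the product rule and integrate the resulting polynomials term by term.
  ∫_0^3 u² dx = ∫_0^3 (x^6 - 12*x^5 + 54*x^4 - 108*x^3 + 81*x^2) dx. Term by term:
    ∫_0^3 x^6 dx = 2187/7;  ∫_0^3 -12*x^5 dx = -1458;  ∫_0^3 54*x^4 dx = 13122/5;
    ∫_0^3 -108*x^3 dx = -2187;  ∫_0^3 81*x^2 dx = 729.
  Sum: 2187/7 − 1458 + 13122/5 − 2187 + 729 = 729/35.
  ∫_0^3 (u')² dx = ∫_0^3 (9*x^4 - 72*x^3 + 198*x^2 - 216*x + 81) dx. Term by term:
    ∫_0^3 9*x^4 dx = 2187/5;  ∫_0^3 -72*x^3 dx = -1458;  ∫_0^3 198*x^2 dx = 1782;
    ∫_0^3 -216*x dx = -972;  ∫_0^3 81 dx = 243.
  Sum: 2187/5 − 1458 + 1782 − 972 + 243 = 162/5.
∫_0^3 u² dx = 729/35, so ||u||_L² = 27*sqrt(35)/35.
∫_0^3 (u')² dx = 162/5, so ||u'||_L² = 9*sqrt(10)/5.
Ratio ||u||_L² / ||u'||_L² = 3*sqrt(14)/14.
Sharp Poincaré constant on H^1_0(0, 3) is C_P = L/π = 3/π, achieved by sin(π/3·x).
A polynomial bump cannot attain the sharp Poincaré constant (only the first sine eigenfunction does), so the ratio is strictly less than C_P, consistent with ||u||_L² ≤ C_P ||u'||_L².


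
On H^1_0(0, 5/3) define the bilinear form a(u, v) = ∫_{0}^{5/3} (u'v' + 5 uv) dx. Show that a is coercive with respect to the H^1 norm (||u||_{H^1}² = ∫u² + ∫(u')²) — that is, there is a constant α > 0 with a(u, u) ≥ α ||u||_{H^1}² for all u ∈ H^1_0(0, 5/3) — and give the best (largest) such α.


α = 1

Coercivity of a(·,·) on H^1_0(0, 5/3) means a(u, u) ≥ α ||u||_{H^1}² for every u ∈ H^1_0.
The interval has length L = 5/3, and Poincaré/coercivity depend only on L. Here a(u, u) = ∫(u')² + (5)·∫u².
Here c = 5 ≥ 1, so a(u,u) = ∫(u')² + c∫u² ≥ ∫(u')² + ∫u² = ||u||_{H^1}², i.e. α = 1 works. No larger α is possible: a(u,u) ≥ α||u||_{H^1}² means (1−α)∫(u')² ≥ (α−c)∫u², and for the modes u_n = sin(nπ(x−x₀)/L) (x₀ the left endpoint) one has ∫u_n²/∫(u_n')² = (L/(nπ))² → 0, so a(u_n,u_n)/||u_n||_{H^1}² → 1. Hence the optimal constant is α = 1.
Therefore α = 1.


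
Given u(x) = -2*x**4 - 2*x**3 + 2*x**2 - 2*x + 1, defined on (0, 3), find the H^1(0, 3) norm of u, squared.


||u||_{H^1}^2 = 311757/7

The H^1 norm (squared) on an interval (0, L) is
  ||u||_{H^1}^2 = ∫_0^L u(x)^2 dx + ∫_0^L u'(x)^2 dx.
Compute u'(x) = -8*x**3 - 6*x**2 + 4*x - 2.
Then u(x)^2 = 4*x**8 + 8*x**7 - 4*x**6 + 8*x**4 - 12*x**3 + 8*x**2 - 4*x + 1 and u'(x)^2 = 64*x**6 + 96*x**5 - 28*x**4 - 16*x**3 + 40*x**2 - 16*x + 4.
Integrate each monomial from 0 to 3 using ∫_0^3 c·x^n dx = c·3^(n+1)/(n+1):
  ∫_0^3 u(x)^2 dx = ∫_0^3 (4*x^8 + 8*x^7 - 4*x^6 + 8*x^4 - 12*x^3 + 8*x^2 - 4*x + 1) dx. Term by term:
    ∫_0^3 4*x^8 dx = 8748;  ∫_0^3 8*x^7 dx = 6561;  ∫_0^3 -4*x^6 dx = -8748/7;
    ∫_0^3 8*x^4 dx = 1944/5;  ∫_0^3 -12*x^3 dx = -243;  ∫_0^3 8*x^2 dx = 72;
    ∫_0^3 -4*x dx = -18;  ∫_0^3 1 dx = 3.
  Sum: 8748 + 6561 − 8748/7 + 1944/5 − 243 + 72 − 18 + 3 = 499173/35.
  ∫_0^3 u'(x)^2 dx = ∫_0^3 (64*x^6 + 96*x^5 - 28*x^4 - 16*x^3 + 40*x^2 - 16*x + 4) dx. Term by term:
    ∫_0^3 64*x^6 dx = 139968/7;  ∫_0^3 96*x^5 dx = 11664;  ∫_0^3 -28*x^4 dx = -6804/5;
    ∫_0^3 -16*x^3 dx = -324;  ∫_0^3 40*x^2 dx = 360;  ∫_0^3 -16*x dx = -72;
    ∫_0^3 4 dx = 12.
  Sum: 139968/7 + 11664 − 6804/5 − 324 + 360 − 72 + 12 = 1059612/35.
Adding: ||u||_{H^1}^2 = 499173/35 + 1059612/35 = 311757/7.


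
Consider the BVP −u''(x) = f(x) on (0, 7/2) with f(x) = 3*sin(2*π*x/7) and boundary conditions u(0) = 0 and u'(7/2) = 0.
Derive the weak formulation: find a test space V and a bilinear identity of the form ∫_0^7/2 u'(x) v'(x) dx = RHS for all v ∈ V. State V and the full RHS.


V = {v ∈ H^1(0, 7/2) : v(0) = 0} (test functions vanish at x = 0 where u is specified); weak form: ∫_0^7/2 u'v' dx = ∫_0^7/2 (3*sin(2*π*x/7)) v dx for all v ∈ V.

Multiply both sides by a test function v and integrate from 0 to 7/2:
  ∫_0^7/2 −u''(x) v(x) dx = ∫_0^7/2 f(x) v(x) dx.
Integrate the LHS by parts once:
  ∫_0^7/2 −u'' v dx = −[u'(x) v(x)]_0^7/2 + ∫_0^7/2 u'(x) v'(x) dx.
Thus ∫_0^7/2 u'(x) v'(x) dx = ∫_0^7/2 f(x) v(x) dx + [u'(x) v(x)]_0^7/2.
Choose V so that boundary terms are either known or forced to vanish.
Mixed BC: u(0) = 0 (Dirichlet) and u'(7/2) = 0 (Neumann). Define V = {v ∈ H^1(0, 7/2) : v(0) = 0}. Then [u' v]_0^7/2 = u'(7/2)·v(7/2) − u'(0)·0 = 0.
Weak formulation: find u (satisfying any essential BC) such that ∫_0^7/2 u'(x) v'(x) dx = ∫_0^7/2 f v dx for all v ∈ V (Dirichlet at 0 absorbed into V; the Neumann datum at x = 7/2 is zero, so no boundary term remains).
Substituting f(x) = 3*sin(2*π*x/7), the right-hand side is ∫_0^7/2 (3*sin(2*π*x/7)) v dx.


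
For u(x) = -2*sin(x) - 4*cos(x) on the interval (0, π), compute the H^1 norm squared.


||u||_{H^1(0,π)}^2 = 20*π

u'(x) = 4*sin(x) - 2*cos(x).
Expand u² and (u')² and integrate term by term on (0, π), using: for integers n ≥ 1, ∫_0^π sin²(nx) dx = ∫_0^π cos²(nx) dx = π/2; for n ≠ n', ∫_0^π sin(nx)sin(n'x) dx = ∫_0^π cos(nx)cos(n'x) dx = 0; and by product-to-sum, ∫_0^π sin(nx)cos(n'x) dx = ½∫_0^π [sin((n+n')x) + sin((n−n')x)] dx, which is 0 when n+n' is even and 2n/(n²−n'²) when n+n' is odd (it need not vanish on (0, π)).
  u² squared terms: (-4)²·∫cos(x)² dx = 16·π/2 = 8*π;  (-2)²·∫sin(x)² dx = 4·π/2 = 2*π.
  u² cross terms: 2·(-4)·(-2)·∫cos(x)·sin(x) dx = 16·(0) = 0.
  So ∫_0^π u² dx = 8*π + 2*π + 0 = 10*π.
  (u')² squared terms: (-2)²·∫cos(x)² dx = 4·π/2 = 2*π;  (4)²·∫sin(x)² dx = 16·π/2 = 8*π.
  (u')² cross terms: 2·(-2)·(4)·∫cos(x)·sin(x) dx = -16·(0) = 0.
  So ∫_0^π (u')² dx = 2*π + 8*π + 0 = 10*π.
||u||_{H^1}^2 = (10*π) + (10*π) = 20*π.


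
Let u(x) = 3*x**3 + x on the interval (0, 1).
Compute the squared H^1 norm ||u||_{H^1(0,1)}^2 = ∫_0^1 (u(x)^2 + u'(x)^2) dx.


||u||_{H^1}^2 = 2732/105

The H^1 norm (squared) on an interval (0, L) is
  ||u||_{H^1}^2 = ∫_0^L u(x)^2 dx + ∫_0^L u'(x)^2 dx.
Compute u'(x) = 9*x**2 + 1.
Then u(x)^2 = 9*x**6 + 6*x**4 + x**2 and u'(x)^2 = 81*x**4 + 18*x**2 + 1.
Integrate each monomial from 0 to 1 using ∫_0^1 c·x^n dx = c·1^(n+1)/(n+1):
  ∫_0^1 u(x)^2 dx = ∫_0^1 (9*x^6 + 6*x^4 + x^2) dx. Term by term:
    ∫_0^1 9*x^6 dx = 9/7;  ∫_0^1 6*x^4 dx = 6/5;  ∫_0^1 x^2 dx = 1/3.
  Sum: 9/7 + 6/5 + 1/3 = 296/105.
  ∫_0^1 u'(x)^2 dx = ∫_0^1 (81*x^4 + 18*x^2 + 1) dx. Term by term:
    ∫_0^1 81*x^4 dx = 81/5;  ∫_0^1 18*x^2 dx = 6;  ∫_0^1 1 dx = 1.
  Sum: 81/5 + 6 + 1 = 116/5.
Adding: ||u||_{H^1}^2 = 296/105 + 116/5 = 2732/105.


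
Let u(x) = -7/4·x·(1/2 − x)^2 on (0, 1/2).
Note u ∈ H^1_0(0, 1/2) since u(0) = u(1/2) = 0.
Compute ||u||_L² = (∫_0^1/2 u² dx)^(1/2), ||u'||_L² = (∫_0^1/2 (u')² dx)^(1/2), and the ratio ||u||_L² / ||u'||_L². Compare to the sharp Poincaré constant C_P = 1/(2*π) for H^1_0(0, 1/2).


||u||_L² / ||u'||_L² = sqrt(14)/28 < C_P = 1/(2*π).

u(x) = -7/4·x·(1/2 − x)^2, so u'(x) = -21*x^2/4 + 7*x/2 - 7/16.
u(x) = -7/4·x·(1/2 − x)^2 vanishes at x = 0 and x = 1/2, so u ∈ H^1_0(0, 1/2). Differentiate via the product rule and integrate the resulting polynomials term by term.
  ∫_0^1/2 u² dx = ∫_0^1/2 (49*x^6/16 - 49*x^5/8 + 147*x^4/32 - 49*x^3/32 + 49*x^2/256) dx. Term by term:
    ∫_0^1/2 49*x^6/16 dx = 7/2048;  ∫_0^1/2 -49*x^5/8 dx = -49/3072;  ∫_0^1/2 147*x^4/32 dx = 147/5120;
    ∫_0^1/2 -49*x^3/32 dx = -49/2048;  ∫_0^1/2 49*x^2/256 dx = 49/6144.
  Sum: 7/2048 − 49/3072 + 147/5120 − 49/2048 + 49/6144 = 7/30720.
  ∫_0^1/2 (u')² dx = ∫_0^1/2 (441*x^4/16 - 147*x^3/4 + 539*x^2/32 - 49*x/16 + 49/256) dx. Term by term:
    ∫_0^1/2 441*x^4/16 dx = 441/2560;  ∫_0^1/2 -147*x^3/4 dx = -147/256;  ∫_0^1/2 539*x^2/32 dx = 539/768;
    ∫_0^1/2 -49*x/16 dx = -49/128;  ∫_0^1/2 49/256 dx = 49/512.
  Sum: 441/2560 − 147/256 + 539/768 − 49/128 + 49/512 = 49/3840.
∫_0^1/2 u² dx = 7/30720, so ||u||_L² = sqrt(210)/960.
∫_0^1/2 (u')² dx = 49/3840, so ||u'||_L² = 7*sqrt(15)/240.
Ratio ||u||_L² / ||u'||_L² = sqrt(14)/28.
Sharp Poincaré constant on H^1_0(0, 1/2) is C_P = L/π = 1/(2*π), achieved by sin(2*π·x).
A polynomial bump cannot attain the sharp Poincaré constant (only the first sine eigenfunction does), so the ratio is strictly less than C_P, consistent with ||u||_L² ≤ C_P ||u'||_L².


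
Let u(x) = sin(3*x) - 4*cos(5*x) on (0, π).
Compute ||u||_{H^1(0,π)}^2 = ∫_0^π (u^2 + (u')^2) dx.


||u||_{H^1(0,π)}^2 = 213*π

u'(x) = 20*sin(5*x) + 3*cos(3*x).
Expand u² and (u')² and integrate term by term on (0, π), using: for integers n ≥ 1, ∫_0^π sin²(nx) dx = ∫_0^π cos²(nx) dx = π/2; for n ≠ n', ∫_0^π sin(nx)sin(n'x) dx = ∫_0^π cos(nx)cos(n'x) dx = 0; and by product-to-sum, ∫_0^π sin(nx)cos(n'x) dx = ½∫_0^π [sin((n+n')x) + sin((n−n')x)] dx, which is 0 when n+n' is even and 2n/(n²−n'²) when n+n' is odd (it need not vanish on (0, π)).
  u² squared terms: (-4)²·∫cos(5x)² dx = 16·π/2 = 8*π;  (1)²·∫sin(3x)² dx = 1·π/2 = π/2.
  u² cross terms: 2·(-4)·(1)·∫cos(5x)·sin(3x) dx = -8·(0) = 0.
  So ∫_0^π u² dx = 8*π + π/2 + 0 = 17*π/2.
  (u')² squared terms: (3)²·∫cos(3x)² dx = 9·π/2 = 9*π/2;  (20)²·∫sin(5x)² dx = 400·π/2 = 200*π.
  (u')² cross terms: 2·(3)·(20)·∫cos(3x)·sin(5x) dx = 120·(0) = 0.
  So ∫_0^π (u')² dx = 9*π/2 + 200*π + 0 = 409*π/2.
||u||_{H^1}^2 = (17*π/2) + (409*π/2) = 213*π.


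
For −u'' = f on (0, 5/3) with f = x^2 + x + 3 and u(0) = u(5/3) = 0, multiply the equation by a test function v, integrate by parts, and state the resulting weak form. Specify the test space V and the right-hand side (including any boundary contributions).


V = H^1_0(0, 5/3) (so v(0) = v(5/3) = 0); weak form: ∫_0^5/3 u'v' dx = ∫_0^5/3 (x^2 + x + 3) v dx for all v ∈ V.

Multiply both sides by a test function v and integrate from 0 to 5/3:
  ∫_0^5/3 −u''(x) v(x) dx = ∫_0^5/3 f(x) v(x) dx.
Integrate the LHS by parts once:
  ∫_0^5/3 −u'' v dx = −[u'(x) v(x)]_0^5/3 + ∫_0^5/3 u'(x) v'(x) dx.
Thus ∫_0^5/3 u'(x) v'(x) dx = ∫_0^5/3 f(x) v(x) dx + [u'(x) v(x)]_0^5/3.
Choose V so that boundary terms are either known or forced to vanish.
u is Dirichlet: u(0) = u(5/3) = 0. Let V = H^1_0(0, 5/3); then v(0) = v(5/3) = 0, and [u' v]_0^5/3 = 0.
Weak formulation: find u (satisfying any essential BC) such that ∫_0^5/3 u'(x) v'(x) dx = ∫_0^5/3 f v dx for all v ∈ V.
Substituting f(x) = x^2 + x + 3, the right-hand side is ∫_0^5/3 (x^2 + x + 3) v dx.


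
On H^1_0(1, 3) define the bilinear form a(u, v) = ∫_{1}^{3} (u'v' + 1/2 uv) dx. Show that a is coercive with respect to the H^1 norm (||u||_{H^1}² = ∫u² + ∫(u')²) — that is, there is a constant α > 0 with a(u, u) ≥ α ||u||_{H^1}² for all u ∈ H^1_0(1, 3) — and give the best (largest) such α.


α = (2 + π^2)/(4 + π^2)

Coercivity of a(·,·) on H^1_0(1, 3) means a(u, u) ≥ α ||u||_{H^1}² for every u ∈ H^1_0.
The interval has length L = 2, and Poincaré/coercivity depend only on L. Here a(u, u) = ∫(u')² + (1/2)·∫u².
Here 0 < c = 1/2 < 1. The condition a(u,u) ≥ α||u||_{H^1}² reads (1−α)∫(u')² ≥ (α−c)∫u². Any admissible α is ≤ 1 (rapidly oscillating u have ∫u²/∫(u')² → 0), and α = 1 would force 0 ≥ (1−c)∫u², impossible since c < 1; so 1−α > 0. By the sharp Poincaré inequality on H^1_0 of an interval of length L, ∫(u')² ≥ (π/L)²∫u² with equality for the first sine mode sin(π(x−x₀)/L) (x₀ the left endpoint), so the inequality holds for all u iff (1−α)(π/L)² ≥ α − c, i.e. α ≤ ((π/L)² + c)/((π/L)² + 1) = (1 + c(L/π)²)/(1 + (L/π)²). With (π/L)² = π^2/4 and c = 1/2, the largest admissible constant is α = ((π/L)² + c)/((π/L)² + 1).
Simplifying, α = (2 + π^2)/(4 + π^2).


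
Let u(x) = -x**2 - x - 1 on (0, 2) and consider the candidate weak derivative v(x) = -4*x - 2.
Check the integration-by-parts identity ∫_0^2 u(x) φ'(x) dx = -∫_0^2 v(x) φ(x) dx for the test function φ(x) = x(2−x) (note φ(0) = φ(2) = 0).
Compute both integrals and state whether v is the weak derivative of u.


LHS = 4, RHS = 8. No, v is not the weak derivative of u.

u(x) = -x**2 - x - 1, classical derivative u'(x) = -2*x - 1.
φ(x) = x(2−x), so φ'(x) = 2 - 2*x.
Note φ(0) = φ(2) = 0, so the boundary term u·φ vanishes.
LHS = ∫_0^2 u(x) φ'(x) dx = ∫_0^2 (2*x^3 - 2) dx. Term by term:
  ∫_0^2 2*x^3 dx = 8;  ∫_0^2 -2 dx = -4.
Sum: 8 − 4 = 4.
So LHS = 4.
∫_0^2 v(x) φ(x) dx = ∫_0^2 (4*x^3 - 6*x^2 - 4*x) dx. Term by term:
  ∫_0^2 4*x^3 dx = 16;  ∫_0^2 -6*x^2 dx = -16;  ∫_0^2 -4*x dx = -8.
Sum: 16 − 16 − 8 = -8.
So RHS = -∫_0^2 v(x) φ(x) dx = 8.
LHS − RHS = -4 ≠ 0, so the identity fails.
(For a valid weak derivative the identity must hold for EVERY test function, in particular this one. The failure shows v is NOT the weak derivative of u.)
Correct weak derivative would be u'(x) = -2*x - 1.


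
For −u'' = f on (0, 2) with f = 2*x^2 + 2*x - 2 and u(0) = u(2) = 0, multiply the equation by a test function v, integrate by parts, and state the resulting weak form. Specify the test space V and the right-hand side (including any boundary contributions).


V = H^1_0(0, 2) (so v(0) = v(2) = 0); weak form: ∫_0^2 u'v' dx = ∫_0^2 (2*x^2 + 2*x - 2) v dx for all v ∈ V.

Multiply both sides by a test function v and integrate from 0 to 2:
  ∫_0^2 −u''(x) v(x) dx = ∫_0^2 f(x) v(x) dx.
Integrate the LHS by parts once:
  ∫_0^2 −u'' v dx = −[u'(x) v(x)]_0^2 + ∫_0^2 u'(x) v'(x) dx.
Thus ∫_0^2 u'(x) v'(x) dx = ∫_0^2 f(x) v(x) dx + [u'(x) v(x)]_0^2.
Choose V so that boundary terms are either known or forced to vanish.
u is Dirichlet: u(0) = u(2) = 0. Let V = H^1_0(0, 2); then v(0) = v(2) = 0, and [u' v]_0^2 = 0.
Weak formulation: find u (satisfying any essential BC) such that ∫_0^2 u'(x) v'(x) dx = ∫_0^2 f v dx for all v ∈ V.
Substituting f(x) = 2*x^2 + 2*x - 2, the right-hand side is ∫_0^2 (2*x^2 + 2*x - 2) v dx.


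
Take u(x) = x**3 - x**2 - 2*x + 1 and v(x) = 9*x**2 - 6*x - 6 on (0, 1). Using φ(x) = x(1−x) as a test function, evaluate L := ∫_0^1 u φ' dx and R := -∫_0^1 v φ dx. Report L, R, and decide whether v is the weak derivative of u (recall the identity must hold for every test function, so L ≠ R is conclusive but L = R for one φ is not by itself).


LHS = 7/20, RHS = 21/20. No, v is not the weak derivative of u.

u(x) = x**3 - x**2 - 2*x + 1, classical derivative u'(x) = 3*x**2 - 2*x - 2.
φ(x) = x(1−x), so φ'(x) = 1 - 2*x.
Note φ(0) = φ(1) = 0, so the boundary term u·φ vanishes.
LHS = ∫_0^1 u(x) φ'(x) dx = ∫_0^1 (-2*x^4 + 3*x^3 + 3*x^2 - 4*x + 1) dx. Term by term:
  ∫_0^1 -2*x^4 dx = -2/5;  ∫_0^1 3*x^3 dx = 3/4;  ∫_0^1 3*x^2 dx = 1;
  ∫_0^1 -4*x dx = -2;  ∫_0^1 1 dx = 1.
Sum: -2/5 + 3/4 + 1 − 2 + 1 = 7/20.
So LHS = 7/20.
∫_0^1 v(x) φ(x) dx = ∫_0^1 (-9*x^4 + 15*x^3 - 6*x) dx. Term by term:
  ∫_0^1 -9*x^4 dx = -9/5;  ∫_0^1 15*x^3 dx = 15/4;  ∫_0^1 -6*x dx = -3.
Sum: -9/5 + 15/4 − 3 = -21/20.
So RHS = -∫_0^1 v(x) φ(x) dx = 21/20.
LHS − RHS = -7/10 ≠ 0, so the identity fails.
(For a valid weak derivative the identity must hold for EVERY test function, in particular this one. The failure shows v is NOT the weak derivative of u.)
Correct weak derivative would be u'(x) = 3*x**2 - 2*x - 2.


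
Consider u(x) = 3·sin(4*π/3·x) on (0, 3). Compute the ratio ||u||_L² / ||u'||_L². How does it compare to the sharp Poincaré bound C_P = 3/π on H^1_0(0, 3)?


||u||_L² / ||u'||_L² = 3/(4*π) < C_P = 3/π.

u(x) = 3·sin(4*π/3·x), so u'(x) = 4*π*cos(4*π*x/3).
Writing u(x) = A·sin(kπx/L) with A = 3 and k = 4, use ∫_0^L sin²(kπx/L) dx = L/2 and ∫_0^L cos²(kπx/L) dx = L/2.
u² = 9·sin²(4*π/3·x) and (u')² = 16*π^2·cos²(4*π/3·x), and each of sin², cos² integrates to L/2 = 3/2 over (0, 3).
∫_0^3 u² dx = 27/2, so ||u||_L² = 3*sqrt(6)/2.
∫_0^3 (u')² dx = 24*π^2, so ||u'||_L² = 2*sqrt(6)*π.
Ratio ||u||_L² / ||u'||_L² = 3/(4*π).
Sharp Poincaré constant on H^1_0(0, 3) is C_P = L/π = 3/π, achieved by sin(π/3·x).
This is the k = 4 harmonic; the ratio L/(kπ) is strictly less than C_P = L/π, consistent with the sharp inequality ||u||_L² ≤ C_P ||u'||_L².


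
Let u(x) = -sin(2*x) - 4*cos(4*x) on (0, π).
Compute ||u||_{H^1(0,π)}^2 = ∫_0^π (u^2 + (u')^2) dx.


||u||_{H^1(0,π)}^2 = 277*π/2

u'(x) = 16*sin(4*x) - 2*cos(2*x).
Expand u² and (u')² and integrate term by term on (0, π), using: for integers n ≥ 1, ∫_0^π sin²(nx) dx = ∫_0^π cos²(nx) dx = π/2; for n ≠ n', ∫_0^π sin(nx)sin(n'x) dx = ∫_0^π cos(nx)cos(n'x) dx = 0; and by product-to-sum, ∫_0^π sin(nx)cos(n'x) dx = ½∫_0^π [sin((n+n')x) + sin((n−n')x)] dx, which is 0 when n+n' is even and 2n/(n²−n'²) when n+n' is odd (it need not vanish on (0, π)).
  u² squared terms: (-1)²·∫sin(2x)² dx = 1·π/2 = π/2;  (-4)²·∫cos(4x)² dx = 16·π/2 = 8*π.
  u² cross terms: 2·(-1)·(-4)·∫sin(2x)·cos(4x) dx = 8·(0) = 0.
  So ∫_0^π u² dx = π/2 + 8*π + 0 = 17*π/2.
  (u')² squared terms: (-2)²·∫cos(2x)² dx = 4·π/2 = 2*π;  (16)²·∫sin(4x)² dx = 256·π/2 = 128*π.
  (u')² cross terms: 2·(-2)·(16)·∫cos(2x)·sin(4x) dx = -64·(0) = 0.
  So ∫_0^π (u')² dx = 2*π + 128*π + 0 = 130*π.
||u||_{H^1}^2 = (17*π/2) + (130*π) = 277*π/2.


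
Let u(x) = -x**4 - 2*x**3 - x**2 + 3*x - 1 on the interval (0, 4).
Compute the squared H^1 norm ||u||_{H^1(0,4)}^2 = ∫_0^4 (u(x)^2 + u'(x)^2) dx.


||u||_{H^1}^2 = 48168776/315

The H^1 norm (squared) on an interval (0, L) is
  ||u||_{H^1}^2 = ∫_0^L u(x)^2 dx + ∫_0^L u'(x)^2 dx.
Compute u'(x) = -4*x**3 - 6*x**2 - 2*x + 3.
Then u(x)^2 = x**8 + 4*x**7 + 6*x**6 - 2*x**5 - 9*x**4 - 2*x**3 + 11*x**2 - 6*x + 1 and u'(x)^2 = 16*x**6 + 48*x**5 + 52*x**4 - 32*x**2 - 12*x + 9.
Integrate each monomial from 0 to 4 using ∫_0^4 c·x^n dx = c·4^(n+1)/(n+1):
  ∫_0^4 u(x)^2 dx = ∫_0^4 (x^8 + 4*x^7 + 6*x^6 - 2*x^5 - 9*x^4 - 2*x^3 + 11*x^2 - 6*x + 1) dx. Term by term:
    ∫_0^4 x^8 dx = 262144/9;  ∫_0^4 4*x^7 dx = 32768;  ∫_0^4 6*x^6 dx = 98304/7;
    ∫_0^4 -2*x^5 dx = -4096/3;  ∫_0^4 -9*x^4 dx = -9216/5;  ∫_0^4 -2*x^3 dx = -128;
    ∫_0^4 11*x^2 dx = 704/3;  ∫_0^4 -6*x dx = -48;  ∫_0^4 1 dx = 4.
  Sum: 262144/9 + 32768 + 98304/7 − 4096/3 − 9216/5 − 128 + 704/3 − 48 + 4 = 22929692/315.
  ∫_0^4 u'(x)^2 dx = ∫_0^4 (16*x^6 + 48*x^5 + 52*x^4 - 32*x^2 - 12*x + 9) dx. Term by term:
    ∫_0^4 16*x^6 dx = 262144/7;  ∫_0^4 48*x^5 dx = 32768;  ∫_0^4 52*x^4 dx = 53248/5;
    ∫_0^4 -32*x^2 dx = -2048/3;  ∫_0^4 -12*x dx = -96;  ∫_0^4 9 dx = 36.
  Sum: 262144/7 + 32768 + 53248/5 − 2048/3 − 96 + 36 = 8413028/105.
Adding: ||u||_{H^1}^2 = 22929692/315 + 8413028/105 = 48168776/315.


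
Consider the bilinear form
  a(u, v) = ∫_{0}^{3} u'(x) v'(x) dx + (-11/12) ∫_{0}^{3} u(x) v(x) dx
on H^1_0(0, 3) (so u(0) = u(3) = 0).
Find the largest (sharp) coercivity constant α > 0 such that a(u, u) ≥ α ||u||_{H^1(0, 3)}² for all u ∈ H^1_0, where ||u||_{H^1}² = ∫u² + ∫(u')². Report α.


α = (-33/4 + π^2)/(9 + π^2)

Coercivity of a(·,·) on H^1_0(0, 3) means a(u, u) ≥ α ||u||_{H^1}² for every u ∈ H^1_0.
The interval has length L = 3, and Poincaré/coercivity depend only on L. Here a(u, u) = ∫(u')² + (-11/12)·∫u².
Here c = -11/12 < 0 with |c| < (π/L)² = π^2/9, so coercivity still holds. The condition a(u,u) ≥ α||u||_{H^1}² reads (1−α)∫(u')² ≥ (α−c)∫u². Any admissible α is ≤ 1 (rapidly oscillating u have ∫u²/∫(u')² → 0), and α = 1 would force 0 ≥ (1−c)∫u², impossible since c < 1; so 1−α > 0. By the sharp Poincaré inequality on H^1_0 of an interval of length L, ∫(u')² ≥ (π/L)²∫u² with equality for the first sine mode sin(π(x−x₀)/L) (x₀ the left endpoint), so the inequality holds for all u iff (1−α)(π/L)² ≥ α − c, i.e. α ≤ ((π/L)² + c)/((π/L)² + 1) = (1 + c(L/π)²)/(1 + (L/π)²). (Direct route, valid since c ≤ 0: Poincaré gives c∫u² ≥ c(L/π)²∫(u')², so a(u,u) ≥ (1 + c(L/π)²)∫(u')², while ||u||_{H^1}² ≤ (1 + (L/π)²)∫(u')²; dividing yields the same α.) With (π/L)² = π^2/9 and c = -11/12, the largest admissible constant is α = ((π/L)² + c)/((π/L)² + 1).
Simplifying, α = (-33/4 + π^2)/(9 + π^2).


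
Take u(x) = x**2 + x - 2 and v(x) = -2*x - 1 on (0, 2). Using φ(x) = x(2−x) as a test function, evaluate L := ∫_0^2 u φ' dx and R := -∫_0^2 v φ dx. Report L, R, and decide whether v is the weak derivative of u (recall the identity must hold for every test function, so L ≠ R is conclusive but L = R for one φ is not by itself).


LHS = -4, RHS = 4. No, v is not the weak derivative of u.

u(x) = x**2 + x - 2, classical derivative u'(x) = 2*x + 1.
φ(x) = x(2−x), so φ'(x) = 2 - 2*x.
Note φ(0) = φ(2) = 0, so the boundary term u·φ vanishes.
LHS = ∫_0^2 u(x) φ'(x) dx = ∫_0^2 (-2*x^3 + 6*x - 4) dx. Term by term:
  ∫_0^2 -2*x^3 dx = -8;  ∫_0^2 6*x dx = 12;  ∫_0^2 -4 dx = -8.
Sum: -8 + 12 − 8 = -4.
So LHS = -4.
∫_0^2 v(x) φ(x) dx = ∫_0^2 (2*x^3 - 3*x^2 - 2*x) dx. Term by term:
  ∫_0^2 2*x^3 dx = 8;  ∫_0^2 -3*x^2 dx = -8;  ∫_0^2 -2*x dx = -4.
Sum: 8 − 8 − 4 = -4.
So RHS = -∫_0^2 v(x) φ(x) dx = 4.
LHS − RHS = -8 ≠ 0, so the identity fails.
(For a valid weak derivative the identity must hold for EVERY test function, in particular this one. The failure shows v is NOT the weak derivative of u.)
Correct weak derivative would be u'(x) = 2*x + 1.


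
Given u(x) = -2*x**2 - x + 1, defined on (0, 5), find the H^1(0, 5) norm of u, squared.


||u||_{H^1}^2 = 11255/3

The H^1 norm (squared) on an interval (0, L) is
  ||u||_{H^1}^2 = ∫_0^L u(x)^2 dx + ∫_0^L u'(x)^2 dx.
Compute u'(x) = -4*x - 1.
Then u(x)^2 = 4*x**4 + 4*x**3 - 3*x**2 - 2*x + 1 and u'(x)^2 = 16*x**2 + 8*x + 1.
Integrate each monomial from 0 to 5 using ∫_0^5 c·x^n dx = c·5^(n+1)/(n+1):
  ∫_0^5 u(x)^2 dx = ∫_0^5 (4*x^4 + 4*x^3 - 3*x^2 - 2*x + 1) dx. Term by term:
    ∫_0^5 4*x^4 dx = 2500;  ∫_0^5 4*x^3 dx = 625;  ∫_0^5 -3*x^2 dx = -125;
    ∫_0^5 -2*x dx = -25;  ∫_0^5 1 dx = 5.
  Sum: 2500 + 625 − 125 − 25 + 5 = 2980.
  ∫_0^5 u'(x)^2 dx = ∫_0^5 (16*x^2 + 8*x + 1) dx. Term by term:
    ∫_0^5 16*x^2 dx = 2000/3;  ∫_0^5 8*x dx = 100;  ∫_0^5 1 dx = 5.
  Sum: 2000/3 + 100 + 5 = 2315/3.
Adding: ||u||_{H^1}^2 = 2980 + 2315/3 = 11255/3.


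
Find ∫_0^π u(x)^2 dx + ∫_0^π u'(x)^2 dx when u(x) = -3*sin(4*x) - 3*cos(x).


||u||_{H^1(0,π)}^2 = 96/5 + 171*π/2

u'(x) = 3*sin(x) - 12*cos(4*x).
Expand u² and (u')² and integrate term by term on (0, π), using: for integers n ≥ 1, ∫_0^π sin²(nx) dx = ∫_0^π cos²(nx) dx = π/2; for n ≠ n', ∫_0^π sin(nx)sin(n'x) dx = ∫_0^π cos(nx)cos(n'x) dx = 0; and by product-to-sum, ∫_0^π sin(nx)cos(n'x) dx = ½∫_0^π [sin((n+n')x) + sin((n−n')x)] dx, which is 0 when n+n' is even and 2n/(n²−n'²) when n+n' is odd (it need not vanish on (0, π)).
  u² squared terms: (-3)²·∫cos(x)² dx = 9·π/2 = 9*π/2;  (-3)²·∫sin(4x)² dx = 9·π/2 = 9*π/2.
  u² cross terms: 2·(-3)·(-3)·∫cos(x)·sin(4x) dx = 18·(8/15) = 48/5.
  So ∫_0^π u² dx = 9*π/2 + 9*π/2 + 48/5 = 48/5 + 9*π.
  (u')² squared terms: (-12)²·∫cos(4x)² dx = 144·π/2 = 72*π;  (3)²·∫sin(x)² dx = 9·π/2 = 9*π/2.
  (u')² cross terms: 2·(-12)·(3)·∫cos(4x)·sin(x) dx = -72·(-2/15) = 48/5.
  So ∫_0^π (u')² dx = 72*π + 9*π/2 + 48/5 = 48/5 + 153*π/2.
||u||_{H^1}^2 = (48/5 + 9*π) + (48/5 + 153*π/2) = 96/5 + 171*π/2.


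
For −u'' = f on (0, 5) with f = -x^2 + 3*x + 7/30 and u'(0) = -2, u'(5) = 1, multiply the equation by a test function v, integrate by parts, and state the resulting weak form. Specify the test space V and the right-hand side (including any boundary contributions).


V = H^1(0, 5) (v unrestricted at boundary; u is determined up to an additive constant); weak form: ∫_0^5 u'v' dx = ∫_0^5 (-x^2 + 3*x + 7/30) v dx + v(5) + 2·v(0) for all v ∈ V.

Multiply both sides by a test function v and integrate from 0 to 5:
  ∫_0^5 −u''(x) v(x) dx = ∫_0^5 f(x) v(x) dx.
Integrate the LHS by parts once:
  ∫_0^5 −u'' v dx = −[u'(x) v(x)]_0^5 + ∫_0^5 u'(x) v'(x) dx.
Thus ∫_0^5 u'(x) v'(x) dx = ∫_0^5 f(x) v(x) dx + [u'(x) v(x)]_0^5.
Choose V so that boundary terms are either known or forced to vanish.
u has inhomogeneous Neumann u'(0) = -2, u'(5) = 1. [u' v]_0^5 = (1)·v(5) − (-2)·v(0) = v(5) + 2·v(0). Take V = H^1(0, 5); boundary term becomes part of RHS.
Weak formulation: find u (satisfying any essential BC) such that ∫_0^5 u'(x) v'(x) dx = ∫_0^5 f v dx + v(5) + 2·v(0) for all v ∈ V (Neumann data are natural BCs: they enter the RHS as boundary terms).
Substituting f(x) = -x^2 + 3*x + 7/30, the right-hand side is ∫_0^5 (-x^2 + 3*x + 7/30) v dx + v(5) + 2·v(0).
Compatibility check (pure Neumann): taking v ≡ 1 ∈ V gives 0 = ∫_0^5 f dx + (1) − (-2), i.e. ∫_0^5 f dx must equal u'(0) − u'(5) = -3. Indeed ∫_0^5 (-x^2 + 3*x + 7/30) dx = -3, so the data are compatible. The solution is then unique only up to an additive constant (fix it e.g. by requiring ∫_0^5 u dx = 0).


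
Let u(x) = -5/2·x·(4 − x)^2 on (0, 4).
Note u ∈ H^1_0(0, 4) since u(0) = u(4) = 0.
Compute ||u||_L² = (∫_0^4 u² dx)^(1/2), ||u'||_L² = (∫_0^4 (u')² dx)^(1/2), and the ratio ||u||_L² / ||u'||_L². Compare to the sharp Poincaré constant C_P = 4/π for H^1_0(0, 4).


||u||_L² / ||u'||_L² = 2*sqrt(14)/7 < C_P = 4/π.

u(x) = -5/2·x·(4 − x)^2, so u'(x) = 5*(4 - 3*x)*(x/2 - 2).
u(x) = -5/2·x·(4 − x)^2 vanishes at x = 0 and x = 4, so u ∈ H^1_0(0, 4). Differentiate via the product rule and integrate the resulting polynomials term by term.
  ∫_0^4 u² dx = ∫_0^4 (25*x^6/4 - 100*x^5 + 600*x^4 - 1600*x^3 + 1600*x^2) dx. Term by term:
    ∫_0^4 25*x^6/4 dx = 102400/7;  ∫_0^4 -100*x^5 dx = -204800/3;  ∫_0^4 600*x^4 dx = 122880;
    ∫_0^4 -1600*x^3 dx = -102400;  ∫_0^4 1600*x^2 dx = 102400/3.
  Sum: 102400/7 − 204800/3 + 122880 − 102400 + 102400/3 = 20480/21.
  ∫_0^4 (u')² dx = ∫_0^4 (225*x^4/4 - 600*x^3 + 2200*x^2 - 3200*x + 1600) dx. Term by term:
    ∫_0^4 225*x^4/4 dx = 11520;  ∫_0^4 -600*x^3 dx = -38400;  ∫_0^4 2200*x^2 dx = 140800/3;
    ∫_0^4 -3200*x dx = -25600;  ∫_0^4 1600 dx = 6400.
  Sum: 11520 − 38400 + 140800/3 − 25600 + 6400 = 2560/3.
∫_0^4 u² dx = 20480/21, so ||u||_L² = 64*sqrt(105)/21.
∫_0^4 (u')² dx = 2560/3, so ||u'||_L² = 16*sqrt(30)/3.
Ratio ||u||_L² / ||u'||_L² = 2*sqrt(14)/7.
Sharp Poincaré constant on H^1_0(0, 4) is C_P = L/π = 4/π, achieved by sin(π/4·x).
A polynomial bump cannot attain the sharp Poincaré constant (only the first sine eigenfunction does), so the ratio is strictly less than C_P, consistent with ||u||_L² ≤ C_P ||u'||_L².


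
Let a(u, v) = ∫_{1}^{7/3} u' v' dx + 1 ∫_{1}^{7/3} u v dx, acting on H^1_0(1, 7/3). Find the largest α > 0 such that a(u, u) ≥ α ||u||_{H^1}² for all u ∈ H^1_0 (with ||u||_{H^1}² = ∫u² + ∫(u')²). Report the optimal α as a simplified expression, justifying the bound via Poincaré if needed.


α = 1

Coercivity of a(·,·) on H^1_0(1, 7/3) means a(u, u) ≥ α ||u||_{H^1}² for every u ∈ H^1_0.
The interval has length L = 4/3, and Poincaré/coercivity depend only on L. Here a(u, u) = ∫(u')² + (1)·∫u².
Here c = 1 ≥ 1, so a(u,u) = ∫(u')² + c∫u² ≥ ∫(u')² + ∫u² = ||u||_{H^1}², i.e. α = 1 works. No larger α is possible: a(u,u) ≥ α||u||_{H^1}² means (1−α)∫(u')² ≥ (α−c)∫u², and for the modes u_n = sin(nπ(x−x₀)/L) (x₀ the left endpoint) one has ∫u_n²/∫(u_n')² = (L/(nπ))² → 0, so a(u_n,u_n)/||u_n||_{H^1}² → 1. Hence the optimal constant is α = 1.
Therefore α = 1.


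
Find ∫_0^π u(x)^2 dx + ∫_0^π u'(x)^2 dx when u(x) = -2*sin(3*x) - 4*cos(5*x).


||u||_{H^1(0,π)}^2 = 228*π

u'(x) = 20*sin(5*x) - 6*cos(3*x).
Expand u² and (u')² and integrate term by term on (0, π), using: for integers n ≥ 1, ∫_0^π sin²(nx) dx = ∫_0^π cos²(nx) dx = π/2; for n ≠ n', ∫_0^π sin(nx)sin(n'x) dx = ∫_0^π cos(nx)cos(n'x) dx = 0; and by product-to-sum, ∫_0^π sin(nx)cos(n'x) dx = ½∫_0^π [sin((n+n')x) + sin((n−n')x)] dx, which is 0 when n+n' is even and 2n/(n²−n'²) when n+n' is odd (it need not vanish on (0, π)).
  u² squared terms: (-4)²·∫cos(5x)² dx = 16·π/2 = 8*π;  (-2)²·∫sin(3x)² dx = 4·π/2 = 2*π.
  u² cross terms: 2·(-4)·(-2)·∫cos(5x)·sin(3x) dx = 16·(0) = 0.
  So ∫_0^π u² dx = 8*π + 2*π + 0 = 10*π.
  (u')² squared terms: (-6)²·∫cos(3x)² dx = 36·π/2 = 18*π;  (20)²·∫sin(5x)² dx = 400·π/2 = 200*π.
  (u')² cross terms: 2·(-6)·(20)·∫cos(3x)·sin(5x) dx = -240·(0) = 0.
  So ∫_0^π (u')² dx = 18*π + 200*π + 0 = 218*π.
||u||_{H^1}^2 = (10*π) + (218*π) = 228*π.


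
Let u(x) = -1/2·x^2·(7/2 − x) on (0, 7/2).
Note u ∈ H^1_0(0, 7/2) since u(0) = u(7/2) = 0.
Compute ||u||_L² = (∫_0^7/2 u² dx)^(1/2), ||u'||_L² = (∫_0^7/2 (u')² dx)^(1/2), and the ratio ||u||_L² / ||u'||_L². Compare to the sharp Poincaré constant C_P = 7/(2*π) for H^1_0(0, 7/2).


||u||_L² / ||u'||_L² = sqrt(14)/4 < C_P = 7/(2*π).

u(x) = -1/2·x^2·(7/2 − x), so u'(x) = x*(3*x - 7)/2.
u(x) = -1/2·x^2·(7/2 − x) vanishes at x = 0 and x = 7/2, so u ∈ H^1_0(0, 7/2). Differentiate via the product rule and integrate the resulting polynomials term by term.
  ∫_0^7/2 u² dx = ∫_0^7/2 (x^6/4 - 7*x^5/4 + 49*x^4/16) dx. Term by term:
    ∫_0^7/2 x^6/4 dx = 117649/512;  ∫_0^7/2 -7*x^5/4 dx = -823543/1536;  ∫_0^7/2 49*x^4/16 dx = 823543/2560.
  Sum: 117649/512 − 823543/1536 + 823543/2560 = 117649/7680.
  ∫_0^7/2 (u')² dx = ∫_0^7/2 (9*x^4/4 - 21*x^3/2 + 49*x^2/4) dx. Term by term:
    ∫_0^7/2 9*x^4/4 dx = 151263/640;  ∫_0^7/2 -21*x^3/2 dx = -50421/128;  ∫_0^7/2 49*x^2/4 dx = 16807/96.
  Sum: 151263/640 − 50421/128 + 16807/96 = 16807/960.
∫_0^7/2 u² dx = 117649/7680, so ||u||_L² = 343*sqrt(30)/480.
∫_0^7/2 (u')² dx = 16807/960, so ||u'||_L² = 49*sqrt(105)/120.
Ratio ||u||_L² / ||u'||_L² = sqrt(14)/4.
Sharp Poincaré constant on H^1_0(0, 7/2) is C_P = L/π = 7/(2*π), achieved by sin(2*π/7·x).
A polynomial bump cannot attain the sharp Poincaré constant (only the first sine eigenfunction does), so the ratio is strictly less than C_P, consistent with ||u||_L² ≤ C_P ||u'||_L².
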